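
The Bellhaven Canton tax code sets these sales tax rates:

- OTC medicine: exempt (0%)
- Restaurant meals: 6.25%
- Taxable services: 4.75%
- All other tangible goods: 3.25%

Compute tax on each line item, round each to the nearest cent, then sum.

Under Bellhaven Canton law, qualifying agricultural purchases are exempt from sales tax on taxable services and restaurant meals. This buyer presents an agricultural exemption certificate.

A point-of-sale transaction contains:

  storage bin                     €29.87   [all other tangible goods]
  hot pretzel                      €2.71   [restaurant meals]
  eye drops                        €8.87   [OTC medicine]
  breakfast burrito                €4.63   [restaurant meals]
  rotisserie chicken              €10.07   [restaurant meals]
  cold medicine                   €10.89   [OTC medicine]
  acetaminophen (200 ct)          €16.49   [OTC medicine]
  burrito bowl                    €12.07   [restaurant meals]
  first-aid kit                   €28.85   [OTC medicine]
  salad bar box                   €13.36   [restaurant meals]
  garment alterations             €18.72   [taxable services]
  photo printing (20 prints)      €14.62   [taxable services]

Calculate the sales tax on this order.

Storage bin €29.87: all other tangible goods → 3.25% → €0.97
Hot pretzel €2.71: restaurant meals, buyer-exempt → 0% → €0.00
Eye drops €8.87: OTC medicine → 0% → €0.00
Breakfast burrito €4.63: restaurant meals, buyer-exempt → 0% → €0.00
Rotisserie chicken €10.07: restaurant meals, buyer-exempt → 0% → €0.00
Cold medicine €10.89: OTC medicine → 0% → €0.00
Acetaminophen (200 ct) €16.49: OTC medicine → 0% → €0.00
Burrito bowl €12.07: restaurant meals, buyer-exempt → 0% → €0.00
First-aid kit €28.85: OTC medicine → 0% → €0.00
Salad bar box €13.36: restaurant meals, buyer-exempt → 0% → €0.00
Garment alterations €18.72: taxable services, buyer-exempt → 0% → €0.00
Photo printing (20 prints) €14.62: taxable services, buyer-exempt → 0% → €0.00
Total tax = €0.97

€0.97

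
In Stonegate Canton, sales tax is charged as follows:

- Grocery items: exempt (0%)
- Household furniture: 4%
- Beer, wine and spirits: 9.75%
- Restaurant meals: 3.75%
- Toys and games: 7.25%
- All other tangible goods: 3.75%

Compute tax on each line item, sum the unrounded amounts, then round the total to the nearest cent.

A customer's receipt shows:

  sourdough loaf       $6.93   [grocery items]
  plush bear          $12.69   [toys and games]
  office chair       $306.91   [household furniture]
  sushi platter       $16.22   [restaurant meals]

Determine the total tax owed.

Sourdough loaf $6.93: grocery items → 0% → $0.00
Plush bear $12.69: toys and games → 7.25% → $0.920025
Office chair $306.91: household furniture → 4% → $12.2764
Sushi platter $16.22: restaurant meals → 3.75% → $0.60825
Unrounded tax sum = $13.804675 → $13.80

$13.80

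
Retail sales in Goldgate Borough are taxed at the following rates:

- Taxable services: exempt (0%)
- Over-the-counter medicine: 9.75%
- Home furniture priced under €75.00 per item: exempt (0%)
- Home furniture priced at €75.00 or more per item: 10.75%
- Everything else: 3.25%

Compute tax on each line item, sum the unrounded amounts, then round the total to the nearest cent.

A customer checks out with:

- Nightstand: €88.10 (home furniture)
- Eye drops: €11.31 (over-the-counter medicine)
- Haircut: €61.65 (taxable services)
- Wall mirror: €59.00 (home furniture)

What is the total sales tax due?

€10.57

Nightstand €88.10: home furniture, €75.00 or more → 10.75% → €9.47075
Eye drops €11.31: over-the-counter medicine → 9.75% → €1.102725
Haircut €61.65: taxable services → 0% → €0.00
Wall mirror €59.00: home furniture, under €75.00 → 0% → €0.00
Unrounded tax sum = €10.573475 → €10.57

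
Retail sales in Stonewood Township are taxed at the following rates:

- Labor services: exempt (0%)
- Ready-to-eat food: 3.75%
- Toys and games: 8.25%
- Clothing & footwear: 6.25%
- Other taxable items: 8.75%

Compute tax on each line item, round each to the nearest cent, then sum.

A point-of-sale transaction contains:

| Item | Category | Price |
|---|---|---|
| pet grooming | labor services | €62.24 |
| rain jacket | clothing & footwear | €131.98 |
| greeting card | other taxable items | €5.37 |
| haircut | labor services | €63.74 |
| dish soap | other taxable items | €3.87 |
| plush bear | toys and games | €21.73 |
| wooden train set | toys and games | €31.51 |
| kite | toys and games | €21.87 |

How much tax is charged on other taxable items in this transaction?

Greeting card €5.37: other taxable items → 8.75% → €0.47
Dish soap €3.87: other taxable items → 8.75% → €0.34
Tax on other taxable items = €0.47 + €0.34 = €0.81

€0.81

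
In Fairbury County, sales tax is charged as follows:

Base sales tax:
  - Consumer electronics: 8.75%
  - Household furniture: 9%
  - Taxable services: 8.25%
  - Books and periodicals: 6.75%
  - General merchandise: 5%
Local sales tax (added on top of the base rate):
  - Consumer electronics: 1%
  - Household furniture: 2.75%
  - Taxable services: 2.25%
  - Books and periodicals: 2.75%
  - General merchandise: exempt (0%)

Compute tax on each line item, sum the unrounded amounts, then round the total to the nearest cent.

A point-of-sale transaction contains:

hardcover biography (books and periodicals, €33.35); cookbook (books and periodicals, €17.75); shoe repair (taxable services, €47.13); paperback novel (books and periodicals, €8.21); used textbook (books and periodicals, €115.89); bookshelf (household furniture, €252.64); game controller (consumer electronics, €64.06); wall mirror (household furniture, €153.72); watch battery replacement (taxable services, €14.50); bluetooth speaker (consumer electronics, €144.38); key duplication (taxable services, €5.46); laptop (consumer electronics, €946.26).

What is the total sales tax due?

€184.02

Hardcover biography €33.35: books and periodicals → 6.75% + 2.75% local = 9.5% → €3.16825
Cookbook €17.75: books and periodicals → 6.75% + 2.75% local = 9.5% → €1.68625
Shoe repair €47.13: taxable services → 8.25% + 2.25% local = 10.5% → €4.94865
Paperback novel €8.21: books and periodicals → 6.75% + 2.75% local = 9.5% → €0.77995
Used textbook €115.89: books and periodicals → 6.75% + 2.75% local = 9.5% → €11.00955
Bookshelf €252.64: household furniture → 9% + 2.75% local = 11.75% → €29.6852
Game controller €64.06: consumer electronics → 8.75% + 1% local = 9.75% → €6.24585
Wall mirror €153.72: household furniture → 9% + 2.75% local = 11.75% → €18.0621
Watch battery replacement €14.50: taxable services → 8.25% + 2.25% local = 10.5% → €1.5225
Bluetooth speaker €144.38: consumer electronics → 8.75% + 1% local = 9.75% → €14.07705
Key duplication €5.46: taxable services → 8.25% + 2.25% local = 10.5% → €0.5733
Laptop €946.26: consumer electronics → 8.75% + 1% local = 9.75% → €92.26035
Unrounded tax sum = €184.019 → €184.02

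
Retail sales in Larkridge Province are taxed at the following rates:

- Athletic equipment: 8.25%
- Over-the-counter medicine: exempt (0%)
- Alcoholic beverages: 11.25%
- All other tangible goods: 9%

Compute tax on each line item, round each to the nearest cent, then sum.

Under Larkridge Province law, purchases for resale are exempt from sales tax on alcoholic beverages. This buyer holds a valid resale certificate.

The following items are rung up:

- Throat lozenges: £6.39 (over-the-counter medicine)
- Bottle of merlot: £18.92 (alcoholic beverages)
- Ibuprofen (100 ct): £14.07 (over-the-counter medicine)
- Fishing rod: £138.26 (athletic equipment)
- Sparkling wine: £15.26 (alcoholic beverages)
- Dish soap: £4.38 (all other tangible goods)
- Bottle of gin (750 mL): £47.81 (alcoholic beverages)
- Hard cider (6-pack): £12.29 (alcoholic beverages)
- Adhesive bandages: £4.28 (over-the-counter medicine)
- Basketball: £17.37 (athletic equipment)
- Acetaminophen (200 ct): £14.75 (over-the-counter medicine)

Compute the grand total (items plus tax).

Throat lozenges £6.39: over-the-counter medicine → 0% → £0.00
Bottle of merlot £18.92: alcoholic beverages, buyer-exempt → 0% → £0.00
Ibuprofen (100 ct) £14.07: over-the-counter medicine → 0% → £0.00
Fishing rod £138.26: athletic equipment → 8.25% → £11.41
Sparkling wine £15.26: alcoholic beverages, buyer-exempt → 0% → £0.00
Dish soap £4.38: all other tangible goods → 9% → £0.39
Bottle of gin (750 mL) £47.81: alcoholic beverages, buyer-exempt → 0% → £0.00
Hard cider (6-pack) £12.29: alcoholic beverages, buyer-exempt → 0% → £0.00
Adhesive bandages £4.28: over-the-counter medicine → 0% → £0.00
Basketball £17.37: athletic equipment → 8.25% → £1.43
Acetaminophen (200 ct) £14.75: over-the-counter medicine → 0% → £0.00
Subtotal = £293.78; tax = £13.23; total due = £307.01

£307.01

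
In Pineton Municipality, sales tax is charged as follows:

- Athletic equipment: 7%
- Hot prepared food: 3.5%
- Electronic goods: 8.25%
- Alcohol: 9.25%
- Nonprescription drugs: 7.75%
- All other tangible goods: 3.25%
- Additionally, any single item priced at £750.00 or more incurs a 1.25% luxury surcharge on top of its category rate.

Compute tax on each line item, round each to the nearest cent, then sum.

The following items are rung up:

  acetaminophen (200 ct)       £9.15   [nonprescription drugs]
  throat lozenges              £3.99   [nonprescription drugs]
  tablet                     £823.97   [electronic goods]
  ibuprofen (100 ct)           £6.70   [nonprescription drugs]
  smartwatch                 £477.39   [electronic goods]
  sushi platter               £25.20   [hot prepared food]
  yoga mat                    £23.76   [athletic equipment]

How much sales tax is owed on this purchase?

£121.74

Acetaminophen (200 ct) £9.15: nonprescription drugs → 7.75% → £0.71
Throat lozenges £3.99: nonprescription drugs → 7.75% → £0.31
Tablet £823.97: electronic goods → 8.25% + 1.25% surcharge = 9.5% → £78.28
Ibuprofen (100 ct) £6.70: nonprescription drugs → 7.75% → £0.52
Smartwatch £477.39: electronic goods → 8.25% → £39.38
Sushi platter £25.20: hot prepared food → 3.5% → £0.88
Yoga mat £23.76: athletic equipment → 7% → £1.66
Total tax = £0.71 + £0.31 + £78.28 + £0.52 + £39.38 + £0.88 + £1.66 = £121.74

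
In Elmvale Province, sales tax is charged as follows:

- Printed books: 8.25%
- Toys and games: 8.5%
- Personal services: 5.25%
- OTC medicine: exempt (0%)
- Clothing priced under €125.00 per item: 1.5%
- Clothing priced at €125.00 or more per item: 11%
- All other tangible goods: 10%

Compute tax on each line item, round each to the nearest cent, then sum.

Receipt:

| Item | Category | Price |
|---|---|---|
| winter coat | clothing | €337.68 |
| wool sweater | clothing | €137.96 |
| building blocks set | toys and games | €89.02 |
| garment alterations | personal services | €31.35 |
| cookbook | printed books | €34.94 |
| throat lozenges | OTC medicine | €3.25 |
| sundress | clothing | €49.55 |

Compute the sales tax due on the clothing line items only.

Winter coat €337.68: clothing, €125.00 or more → 11% → €37.14
Wool sweater €137.96: clothing, €125.00 or more → 11% → €15.18
Sundress €49.55: clothing, under €125.00 → 1.5% → €0.74
Tax on clothing = €37.14 + €15.18 + €0.74 = €53.06

€53.06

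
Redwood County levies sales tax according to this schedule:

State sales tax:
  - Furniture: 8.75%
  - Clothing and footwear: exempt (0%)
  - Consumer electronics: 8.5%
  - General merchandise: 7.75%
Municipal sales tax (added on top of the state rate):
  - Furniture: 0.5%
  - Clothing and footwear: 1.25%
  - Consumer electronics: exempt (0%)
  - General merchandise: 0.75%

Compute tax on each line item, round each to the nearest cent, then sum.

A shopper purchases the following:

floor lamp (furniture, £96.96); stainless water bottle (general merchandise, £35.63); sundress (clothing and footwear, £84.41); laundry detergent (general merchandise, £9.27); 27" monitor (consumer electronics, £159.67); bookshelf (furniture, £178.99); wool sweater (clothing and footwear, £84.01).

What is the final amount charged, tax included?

£693.97

Floor lamp £96.96: furniture → 8.75% + 0.5% municipal = 9.25% → £8.97
Stainless water bottle £35.63: general merchandise → 7.75% + 0.75% municipal = 8.5% → £3.03
Sundress £84.41: clothing and footwear → 0% + 1.25% municipal = 1.25% → £1.06
Laundry detergent £9.27: general merchandise → 7.75% + 0.75% municipal = 8.5% → £0.79
27" monitor £159.67: consumer electronics → 8.5% + 0% municipal = 8.5% → £13.57
Bookshelf £178.99: furniture → 8.75% + 0.5% municipal = 9.25% → £16.56
Wool sweater £84.01: clothing and footwear → 0% + 1.25% municipal = 1.25% → £1.05
Subtotal = £648.94; tax = £45.03; total due = £693.97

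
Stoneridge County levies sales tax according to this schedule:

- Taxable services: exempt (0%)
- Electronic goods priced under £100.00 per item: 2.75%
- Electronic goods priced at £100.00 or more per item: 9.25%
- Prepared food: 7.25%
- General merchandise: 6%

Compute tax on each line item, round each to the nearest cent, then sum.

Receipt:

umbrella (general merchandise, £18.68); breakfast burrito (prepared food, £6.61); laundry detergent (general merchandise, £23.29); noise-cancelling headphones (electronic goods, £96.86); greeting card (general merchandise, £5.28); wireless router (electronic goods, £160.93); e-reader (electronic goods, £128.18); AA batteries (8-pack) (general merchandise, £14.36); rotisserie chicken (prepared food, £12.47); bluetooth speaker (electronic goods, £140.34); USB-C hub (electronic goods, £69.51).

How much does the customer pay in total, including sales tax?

£725.89

Umbrella £18.68: general merchandise → 6% → £1.12
Breakfast burrito £6.61: prepared food → 7.25% → £0.48
Laundry detergent £23.29: general merchandise → 6% → £1.40
Noise-cancelling headphones £96.86: electronic goods, under £100.00 → 2.75% → £2.66
Greeting card £5.28: general merchandise → 6% → £0.32
Wireless router £160.93: electronic goods, £100.00 or more → 9.25% → £14.89
E-reader £128.18: electronic goods, £100.00 or more → 9.25% → £11.86
AA batteries (8-pack) £14.36: general merchandise → 6% → £0.86
Rotisserie chicken £12.47: prepared food → 7.25% → £0.90
Bluetooth speaker £140.34: electronic goods, £100.00 or more → 9.25% → £12.98
USB-C hub £69.51: electronic goods, under £100.00 → 2.75% → £1.91
Subtotal = £676.51; tax = £49.38; total due = £725.89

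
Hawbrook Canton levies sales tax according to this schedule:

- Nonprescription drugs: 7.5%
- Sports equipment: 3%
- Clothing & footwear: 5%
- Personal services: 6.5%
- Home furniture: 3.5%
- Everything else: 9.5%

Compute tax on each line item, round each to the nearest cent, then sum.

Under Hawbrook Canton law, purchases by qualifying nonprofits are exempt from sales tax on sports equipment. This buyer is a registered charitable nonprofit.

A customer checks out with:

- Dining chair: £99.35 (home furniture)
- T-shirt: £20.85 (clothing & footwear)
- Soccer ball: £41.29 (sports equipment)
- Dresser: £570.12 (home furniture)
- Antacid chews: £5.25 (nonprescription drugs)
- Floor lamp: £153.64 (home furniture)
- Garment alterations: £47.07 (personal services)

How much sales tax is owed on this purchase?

Dining chair £99.35: home furniture → 3.5% → £3.48
T-shirt £20.85: clothing & footwear → 5% → £1.04
Soccer ball £41.29: sports equipment, buyer-exempt → 0% → £0.00
Dresser £570.12: home furniture → 3.5% → £19.95
Antacid chews £5.25: nonprescription drugs → 7.5% → £0.39
Floor lamp £153.64: home furniture → 3.5% → £5.38
Garment alterations £47.07: personal services → 6.5% → £3.06
Total tax = £3.48 + £1.04 + £19.95 + £0.39 + £5.38 + £3.06 = £33.30

£33.30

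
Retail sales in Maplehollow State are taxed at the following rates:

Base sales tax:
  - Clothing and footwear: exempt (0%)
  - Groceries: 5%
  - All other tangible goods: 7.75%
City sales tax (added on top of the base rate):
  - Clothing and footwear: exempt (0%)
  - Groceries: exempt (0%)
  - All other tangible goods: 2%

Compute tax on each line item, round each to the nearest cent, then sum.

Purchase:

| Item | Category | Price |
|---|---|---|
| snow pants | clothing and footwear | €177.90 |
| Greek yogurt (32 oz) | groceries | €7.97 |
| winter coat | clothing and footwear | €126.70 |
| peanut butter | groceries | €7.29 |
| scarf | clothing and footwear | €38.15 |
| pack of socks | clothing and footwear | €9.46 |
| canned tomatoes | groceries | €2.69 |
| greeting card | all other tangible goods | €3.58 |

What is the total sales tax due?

Snow pants €177.90: clothing and footwear → 0% + 0% city = 0% → €0.00
Greek yogurt (32 oz) €7.97: groceries → 5% + 0% city = 5% → €0.40
Winter coat €126.70: clothing and footwear → 0% + 0% city = 0% → €0.00
Peanut butter €7.29: groceries → 5% + 0% city = 5% → €0.36
Scarf €38.15: clothing and footwear → 0% + 0% city = 0% → €0.00
Pack of socks €9.46: clothing and footwear → 0% + 0% city = 0% → €0.00
Canned tomatoes €2.69: groceries → 5% + 0% city = 5% → €0.13
Greeting card €3.58: all other tangible goods → 7.75% + 2% city = 9.75% → €0.35
Total tax = €0.40 + €0.36 + €0.13 + €0.35 = €1.24

€1.24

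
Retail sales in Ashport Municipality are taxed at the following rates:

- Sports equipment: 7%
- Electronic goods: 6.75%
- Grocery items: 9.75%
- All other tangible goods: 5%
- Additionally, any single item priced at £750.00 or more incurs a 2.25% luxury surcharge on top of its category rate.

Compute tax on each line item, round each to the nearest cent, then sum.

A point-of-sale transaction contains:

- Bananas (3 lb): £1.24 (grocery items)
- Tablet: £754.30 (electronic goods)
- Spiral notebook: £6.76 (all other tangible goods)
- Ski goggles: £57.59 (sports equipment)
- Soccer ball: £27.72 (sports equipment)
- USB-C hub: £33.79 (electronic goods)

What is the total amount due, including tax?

£958.00

Bananas (3 lb) £1.24: grocery items → 9.75% → £0.12
Tablet £754.30: electronic goods → 6.75% + 2.25% surcharge = 9% → £67.89
Spiral notebook £6.76: all other tangible goods → 5% → £0.34
Ski goggles £57.59: sports equipment → 7% → £4.03
Soccer ball £27.72: sports equipment → 7% → £1.94
USB-C hub £33.79: electronic goods → 6.75% → £2.28
Subtotal = £881.40; tax = £76.60; total due = £958.00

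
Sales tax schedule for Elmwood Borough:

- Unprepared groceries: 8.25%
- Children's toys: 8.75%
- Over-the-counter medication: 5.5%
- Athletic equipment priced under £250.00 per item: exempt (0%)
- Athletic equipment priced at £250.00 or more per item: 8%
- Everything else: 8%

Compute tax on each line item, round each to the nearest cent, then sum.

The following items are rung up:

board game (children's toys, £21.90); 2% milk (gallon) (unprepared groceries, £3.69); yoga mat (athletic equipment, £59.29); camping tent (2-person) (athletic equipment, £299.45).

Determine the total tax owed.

Board game £21.90: children's toys → 8.75% → £1.92
2% milk (gallon) £3.69: unprepared groceries → 8.25% → £0.30
Yoga mat £59.29: athletic equipment, under £250.00 → 0% → £0.00
Camping tent (2-person) £299.45: athletic equipment, £250.00 or more → 8% → £23.96
Total tax = £1.92 + £0.30 + £23.96 = £26.18

£26.18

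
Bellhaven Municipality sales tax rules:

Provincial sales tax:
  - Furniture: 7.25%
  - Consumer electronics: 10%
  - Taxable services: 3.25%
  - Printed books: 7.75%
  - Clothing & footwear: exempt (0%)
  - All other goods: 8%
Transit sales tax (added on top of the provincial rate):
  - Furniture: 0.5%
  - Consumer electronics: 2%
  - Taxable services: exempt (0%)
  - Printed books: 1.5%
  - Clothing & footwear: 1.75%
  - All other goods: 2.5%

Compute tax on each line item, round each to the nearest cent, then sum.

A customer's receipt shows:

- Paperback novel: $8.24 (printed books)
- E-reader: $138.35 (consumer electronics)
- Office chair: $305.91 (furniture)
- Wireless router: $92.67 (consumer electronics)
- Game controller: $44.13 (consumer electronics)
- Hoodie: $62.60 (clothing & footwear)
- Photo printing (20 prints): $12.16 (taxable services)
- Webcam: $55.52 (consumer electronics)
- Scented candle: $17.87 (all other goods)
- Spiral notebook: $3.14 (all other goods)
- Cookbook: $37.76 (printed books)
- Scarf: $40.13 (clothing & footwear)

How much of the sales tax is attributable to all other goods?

$2.21

Scented candle $17.87: all other goods → 8% + 2.5% transit = 10.5% → $1.88
Spiral notebook $3.14: all other goods → 8% + 2.5% transit = 10.5% → $0.33
Tax on all other goods = $1.88 + $0.33 = $2.21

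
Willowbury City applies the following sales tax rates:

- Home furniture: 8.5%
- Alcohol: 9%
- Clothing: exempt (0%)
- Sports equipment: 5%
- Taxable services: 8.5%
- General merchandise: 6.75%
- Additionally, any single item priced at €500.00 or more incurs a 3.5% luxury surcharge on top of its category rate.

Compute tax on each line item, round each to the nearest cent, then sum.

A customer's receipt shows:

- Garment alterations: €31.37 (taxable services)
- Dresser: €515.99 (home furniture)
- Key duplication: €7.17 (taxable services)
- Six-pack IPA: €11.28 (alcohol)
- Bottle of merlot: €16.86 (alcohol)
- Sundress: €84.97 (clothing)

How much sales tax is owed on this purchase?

€67.74

Garment alterations €31.37: taxable services → 8.5% → €2.67
Dresser €515.99: home furniture → 8.5% + 3.5% surcharge = 12% → €61.92
Key duplication €7.17: taxable services → 8.5% → €0.61
Six-pack IPA €11.28: alcohol → 9% → €1.02
Bottle of merlot €16.86: alcohol → 9% → €1.52
Sundress €84.97: clothing → 0% → €0.00
Total tax = €2.67 + €61.92 + €0.61 + €1.02 + €1.52 = €67.74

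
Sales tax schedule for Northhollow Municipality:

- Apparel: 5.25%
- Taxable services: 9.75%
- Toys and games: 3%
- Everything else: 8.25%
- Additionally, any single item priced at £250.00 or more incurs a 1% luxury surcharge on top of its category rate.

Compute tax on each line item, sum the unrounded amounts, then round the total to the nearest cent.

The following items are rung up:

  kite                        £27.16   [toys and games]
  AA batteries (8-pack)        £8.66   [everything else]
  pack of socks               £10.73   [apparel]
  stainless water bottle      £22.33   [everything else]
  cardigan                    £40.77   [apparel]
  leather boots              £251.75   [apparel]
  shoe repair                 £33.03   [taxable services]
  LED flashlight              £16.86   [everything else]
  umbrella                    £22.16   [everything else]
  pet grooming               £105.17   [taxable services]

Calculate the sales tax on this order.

£38.50

Kite £27.16: toys and games → 3% → £0.8148
AA batteries (8-pack) £8.66: everything else → 8.25% → £0.71445
Pack of socks £10.73: apparel → 5.25% → £0.563325
Stainless water bottle £22.33: everything else → 8.25% → £1.842225
Cardigan £40.77: apparel → 5.25% → £2.140425
Leather boots £251.75: apparel → 5.25% + 1% surcharge = 6.25% → £15.734375
Shoe repair £33.03: taxable services → 9.75% → £3.220425
LED flashlight £16.86: everything else → 8.25% → £1.39095
Umbrella £22.16: everything else → 8.25% → £1.8282
Pet grooming £105.17: taxable services → 9.75% → £10.254075
Unrounded tax sum = £38.50325 → £38.50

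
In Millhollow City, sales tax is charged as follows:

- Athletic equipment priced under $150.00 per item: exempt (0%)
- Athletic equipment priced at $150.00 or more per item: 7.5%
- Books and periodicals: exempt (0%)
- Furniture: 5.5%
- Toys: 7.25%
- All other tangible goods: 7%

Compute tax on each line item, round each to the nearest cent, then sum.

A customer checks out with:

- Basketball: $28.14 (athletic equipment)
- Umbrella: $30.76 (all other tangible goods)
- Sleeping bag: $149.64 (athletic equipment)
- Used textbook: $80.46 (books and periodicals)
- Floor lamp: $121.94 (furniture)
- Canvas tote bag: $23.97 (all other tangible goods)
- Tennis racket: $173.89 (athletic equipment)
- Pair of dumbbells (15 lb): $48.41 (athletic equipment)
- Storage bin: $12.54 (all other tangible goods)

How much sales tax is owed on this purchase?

Basketball $28.14: athletic equipment, under $150.00 → 0% → $0.00
Umbrella $30.76: all other tangible goods → 7% → $2.15
Sleeping bag $149.64: athletic equipment, under $150.00 → 0% → $0.00
Used textbook $80.46: books and periodicals → 0% → $0.00
Floor lamp $121.94: furniture → 5.5% → $6.71
Canvas tote bag $23.97: all other tangible goods → 7% → $1.68
Tennis racket $173.89: athletic equipment, $150.00 or more → 7.5% → $13.04
Pair of dumbbells (15 lb) $48.41: athletic equipment, under $150.00 → 0% → $0.00
Storage bin $12.54: all other tangible goods → 7% → $0.88
Total tax = $2.15 + $6.71 + $1.68 + $13.04 + $0.88 = $24.46

$24.46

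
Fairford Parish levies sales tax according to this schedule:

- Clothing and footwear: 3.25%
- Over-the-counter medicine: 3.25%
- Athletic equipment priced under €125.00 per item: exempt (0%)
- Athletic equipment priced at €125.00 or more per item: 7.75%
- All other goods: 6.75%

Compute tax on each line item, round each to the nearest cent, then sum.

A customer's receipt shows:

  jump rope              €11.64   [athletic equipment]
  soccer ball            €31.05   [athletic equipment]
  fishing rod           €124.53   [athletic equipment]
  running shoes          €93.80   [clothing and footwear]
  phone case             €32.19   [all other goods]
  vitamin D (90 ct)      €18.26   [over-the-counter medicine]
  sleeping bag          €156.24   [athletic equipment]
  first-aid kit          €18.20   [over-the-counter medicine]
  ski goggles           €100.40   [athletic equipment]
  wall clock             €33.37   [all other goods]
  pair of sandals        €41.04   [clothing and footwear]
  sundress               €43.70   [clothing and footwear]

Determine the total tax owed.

€23.51

Jump rope €11.64: athletic equipment, under €125.00 → 0% → €0.00
Soccer ball €31.05: athletic equipment, under €125.00 → 0% → €0.00
Fishing rod €124.53: athletic equipment, under €125.00 → 0% → €0.00
Running shoes €93.80: clothing and footwear → 3.25% → €3.05
Phone case €32.19: all other goods → 6.75% → €2.17
Vitamin D (90 ct) €18.26: over-the-counter medicine → 3.25% → €0.59
Sleeping bag €156.24: athletic equipment, €125.00 or more → 7.75% → €12.11
First-aid kit €18.20: over-the-counter medicine → 3.25% → €0.59
Ski goggles €100.40: athletic equipment, under €125.00 → 0% → €0.00
Wall clock €33.37: all other goods → 6.75% → €2.25
Pair of sandals €41.04: clothing and footwear → 3.25% → €1.33
Sundress €43.70: clothing and footwear → 3.25% → €1.42
Total tax = €3.05 + €2.17 + €0.59 + €12.11 + €0.59 + €2.25 + €1.33 + €1.42 = €23.51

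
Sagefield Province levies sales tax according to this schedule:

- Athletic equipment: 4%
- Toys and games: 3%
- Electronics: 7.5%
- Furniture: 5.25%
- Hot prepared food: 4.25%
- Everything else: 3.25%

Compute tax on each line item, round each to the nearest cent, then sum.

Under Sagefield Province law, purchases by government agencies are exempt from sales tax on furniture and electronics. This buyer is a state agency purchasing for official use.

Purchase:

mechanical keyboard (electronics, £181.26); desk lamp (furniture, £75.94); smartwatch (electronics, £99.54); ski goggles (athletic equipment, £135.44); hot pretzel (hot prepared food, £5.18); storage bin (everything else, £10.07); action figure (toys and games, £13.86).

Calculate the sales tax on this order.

£6.39

Mechanical keyboard £181.26: electronics, buyer-exempt → 0% → £0.00
Desk lamp £75.94: furniture, buyer-exempt → 0% → £0.00
Smartwatch £99.54: electronics, buyer-exempt → 0% → £0.00
Ski goggles £135.44: athletic equipment → 4% → £5.42
Hot pretzel £5.18: hot prepared food → 4.25% → £0.22
Storage bin £10.07: everything else → 3.25% → £0.33
Action figure £13.86: toys and games → 3% → £0.42
Total tax = £5.42 + £0.22 + £0.33 + £0.42 = £6.39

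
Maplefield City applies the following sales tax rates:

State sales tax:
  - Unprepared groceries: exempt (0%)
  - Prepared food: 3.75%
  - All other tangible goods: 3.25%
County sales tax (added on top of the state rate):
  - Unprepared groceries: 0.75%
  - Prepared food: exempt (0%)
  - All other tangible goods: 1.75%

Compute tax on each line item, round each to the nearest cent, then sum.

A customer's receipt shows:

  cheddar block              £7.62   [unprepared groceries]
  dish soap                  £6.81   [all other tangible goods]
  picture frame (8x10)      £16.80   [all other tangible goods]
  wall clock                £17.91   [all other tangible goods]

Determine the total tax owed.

Cheddar block £7.62: unprepared groceries → 0% + 0.75% county = 0.75% → £0.06
Dish soap £6.81: all other tangible goods → 3.25% + 1.75% county = 5% → £0.34
Picture frame (8x10) £16.80: all other tangible goods → 3.25% + 1.75% county = 5% → £0.84
Wall clock £17.91: all other tangible goods → 3.25% + 1.75% county = 5% → £0.90
Total tax = £0.06 + £0.34 + £0.84 + £0.90 = £2.14

£2.14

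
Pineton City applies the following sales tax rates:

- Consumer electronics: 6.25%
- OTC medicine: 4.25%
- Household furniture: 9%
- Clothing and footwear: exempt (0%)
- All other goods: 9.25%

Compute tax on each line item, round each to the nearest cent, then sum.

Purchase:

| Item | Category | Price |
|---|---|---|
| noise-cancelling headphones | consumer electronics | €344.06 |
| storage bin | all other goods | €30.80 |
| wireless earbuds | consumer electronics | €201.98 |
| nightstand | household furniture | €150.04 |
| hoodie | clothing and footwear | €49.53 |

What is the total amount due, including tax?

Noise-cancelling headphones €344.06: consumer electronics → 6.25% → €21.50
Storage bin €30.80: all other goods → 9.25% → €2.85
Wireless earbuds €201.98: consumer electronics → 6.25% → €12.62
Nightstand €150.04: household furniture → 9% → €13.50
Hoodie €49.53: clothing and footwear → 0% → €0.00
Subtotal = €776.41; tax = €50.47; total due = €826.88

€826.88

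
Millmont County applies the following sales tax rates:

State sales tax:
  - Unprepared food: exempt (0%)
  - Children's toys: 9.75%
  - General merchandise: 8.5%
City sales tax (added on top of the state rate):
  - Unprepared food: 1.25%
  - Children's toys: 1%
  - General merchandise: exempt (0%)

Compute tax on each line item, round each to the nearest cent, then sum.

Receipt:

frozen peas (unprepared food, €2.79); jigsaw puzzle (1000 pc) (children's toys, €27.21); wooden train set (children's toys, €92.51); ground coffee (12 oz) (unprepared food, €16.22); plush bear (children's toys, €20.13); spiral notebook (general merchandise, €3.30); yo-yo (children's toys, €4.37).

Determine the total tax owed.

€16.01

Frozen peas €2.79: unprepared food → 0% + 1.25% city = 1.25% → €0.03
Jigsaw puzzle (1000 pc) €27.21: children's toys → 9.75% + 1% city = 10.75% → €2.93
Wooden train set €92.51: children's toys → 9.75% + 1% city = 10.75% → €9.94
Ground coffee (12 oz) €16.22: unprepared food → 0% + 1.25% city = 1.25% → €0.20
Plush bear €20.13: children's toys → 9.75% + 1% city = 10.75% → €2.16
Spiral notebook €3.30: general merchandise → 8.5% + 0% city = 8.5% → €0.28
Yo-yo €4.37: children's toys → 9.75% + 1% city = 10.75% → €0.47
Total tax = €0.03 + €2.93 + €9.94 + €0.20 + €2.16 + €0.28 + €0.47 = €16.01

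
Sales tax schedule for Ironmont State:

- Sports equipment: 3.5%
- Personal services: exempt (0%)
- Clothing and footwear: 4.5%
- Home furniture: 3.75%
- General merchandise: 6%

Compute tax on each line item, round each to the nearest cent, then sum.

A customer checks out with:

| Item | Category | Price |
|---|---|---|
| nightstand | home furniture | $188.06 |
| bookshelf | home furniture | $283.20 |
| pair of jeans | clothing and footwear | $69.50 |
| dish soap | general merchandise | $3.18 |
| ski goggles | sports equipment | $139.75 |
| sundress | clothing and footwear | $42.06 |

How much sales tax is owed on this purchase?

Nightstand $188.06: home furniture → 3.75% → $7.05
Bookshelf $283.20: home furniture → 3.75% → $10.62
Pair of jeans $69.50: clothing and footwear → 4.5% → $3.13
Dish soap $3.18: general merchandise → 6% → $0.19
Ski goggles $139.75: sports equipment → 3.5% → $4.89
Sundress $42.06: clothing and footwear → 4.5% → $1.89
Total tax = $7.05 + $10.62 + $3.13 + $0.19 + $4.89 + $1.89 = $27.77

$27.77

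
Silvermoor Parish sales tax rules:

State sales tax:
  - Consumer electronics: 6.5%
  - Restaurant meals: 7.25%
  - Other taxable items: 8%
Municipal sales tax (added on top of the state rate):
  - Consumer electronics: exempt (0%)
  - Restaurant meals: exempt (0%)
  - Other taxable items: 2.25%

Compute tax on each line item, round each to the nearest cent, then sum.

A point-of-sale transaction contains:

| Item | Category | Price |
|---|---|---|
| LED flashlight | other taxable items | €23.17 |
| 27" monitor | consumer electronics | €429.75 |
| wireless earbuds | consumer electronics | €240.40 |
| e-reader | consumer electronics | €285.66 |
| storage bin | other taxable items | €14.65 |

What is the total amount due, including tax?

LED flashlight €23.17: other taxable items → 8% + 2.25% municipal = 10.25% → €2.37
27" monitor €429.75: consumer electronics → 6.5% + 0% municipal = 6.5% → €27.93
Wireless earbuds €240.40: consumer electronics → 6.5% + 0% municipal = 6.5% → €15.63
E-reader €285.66: consumer electronics → 6.5% + 0% municipal = 6.5% → €18.57
Storage bin €14.65: other taxable items → 8% + 2.25% municipal = 10.25% → €1.50
Subtotal = €993.63; tax = €66.00; total due = €1059.63

€1059.63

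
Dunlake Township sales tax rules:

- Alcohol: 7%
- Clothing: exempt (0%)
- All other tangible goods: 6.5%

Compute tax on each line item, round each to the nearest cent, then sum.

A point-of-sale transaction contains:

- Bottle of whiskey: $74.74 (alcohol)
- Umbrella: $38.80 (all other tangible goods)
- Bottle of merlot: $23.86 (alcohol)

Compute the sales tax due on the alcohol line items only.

$6.90

Bottle of whiskey $74.74: alcohol → 7% → $5.23
Bottle of merlot $23.86: alcohol → 7% → $1.67
Tax on alcohol = $5.23 + $1.67 = $6.90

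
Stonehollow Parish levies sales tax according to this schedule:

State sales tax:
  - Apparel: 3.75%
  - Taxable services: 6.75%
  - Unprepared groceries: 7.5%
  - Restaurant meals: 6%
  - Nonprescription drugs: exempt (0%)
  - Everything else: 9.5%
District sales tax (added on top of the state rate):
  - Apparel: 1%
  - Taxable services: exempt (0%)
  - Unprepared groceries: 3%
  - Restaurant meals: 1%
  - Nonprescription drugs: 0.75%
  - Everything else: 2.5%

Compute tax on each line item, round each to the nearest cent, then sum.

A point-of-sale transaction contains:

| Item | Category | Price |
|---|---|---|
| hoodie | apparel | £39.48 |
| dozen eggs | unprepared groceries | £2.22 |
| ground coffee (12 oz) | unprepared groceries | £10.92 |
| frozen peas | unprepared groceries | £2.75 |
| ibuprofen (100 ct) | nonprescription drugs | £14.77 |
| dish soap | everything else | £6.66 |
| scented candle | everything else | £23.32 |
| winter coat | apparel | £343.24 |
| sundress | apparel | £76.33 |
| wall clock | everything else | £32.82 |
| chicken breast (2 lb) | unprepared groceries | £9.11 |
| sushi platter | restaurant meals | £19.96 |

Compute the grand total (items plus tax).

Hoodie £39.48: apparel → 3.75% + 1% district = 4.75% → £1.88
Dozen eggs £2.22: unprepared groceries → 7.5% + 3% district = 10.5% → £0.23
Ground coffee (12 oz) £10.92: unprepared groceries → 7.5% + 3% district = 10.5% → £1.15
Frozen peas £2.75: unprepared groceries → 7.5% + 3% district = 10.5% → £0.29
Ibuprofen (100 ct) £14.77: nonprescription drugs → 0% + 0.75% district = 0.75% → £0.11
Dish soap £6.66: everything else → 9.5% + 2.5% district = 12% → £0.80
Scented candle £23.32: everything else → 9.5% + 2.5% district = 12% → £2.80
Winter coat £343.24: apparel → 3.75% + 1% district = 4.75% → £16.30
Sundress £76.33: apparel → 3.75% + 1% district = 4.75% → £3.63
Wall clock £32.82: everything else → 9.5% + 2.5% district = 12% → £3.94
Chicken breast (2 lb) £9.11: unprepared groceries → 7.5% + 3% district = 10.5% → £0.96
Sushi platter £19.96: restaurant meals → 6% + 1% district = 7% → £1.40
Subtotal = £581.58; tax = £33.49; total due = £615.07

£615.07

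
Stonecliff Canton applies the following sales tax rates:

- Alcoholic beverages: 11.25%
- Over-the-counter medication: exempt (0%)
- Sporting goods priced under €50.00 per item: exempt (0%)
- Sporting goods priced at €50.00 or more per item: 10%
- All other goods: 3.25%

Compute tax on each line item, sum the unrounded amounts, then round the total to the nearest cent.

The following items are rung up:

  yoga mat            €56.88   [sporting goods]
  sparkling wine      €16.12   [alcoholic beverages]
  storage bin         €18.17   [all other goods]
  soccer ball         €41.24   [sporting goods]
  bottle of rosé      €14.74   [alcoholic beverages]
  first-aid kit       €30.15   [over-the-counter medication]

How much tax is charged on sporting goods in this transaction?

€5.69

Yoga mat €56.88: sporting goods, €50.00 or more → 10% → €5.688
Soccer ball €41.24: sporting goods, under €50.00 → 0% → €0.00
Tax on sporting goods: unrounded sum = €5.688 → €5.69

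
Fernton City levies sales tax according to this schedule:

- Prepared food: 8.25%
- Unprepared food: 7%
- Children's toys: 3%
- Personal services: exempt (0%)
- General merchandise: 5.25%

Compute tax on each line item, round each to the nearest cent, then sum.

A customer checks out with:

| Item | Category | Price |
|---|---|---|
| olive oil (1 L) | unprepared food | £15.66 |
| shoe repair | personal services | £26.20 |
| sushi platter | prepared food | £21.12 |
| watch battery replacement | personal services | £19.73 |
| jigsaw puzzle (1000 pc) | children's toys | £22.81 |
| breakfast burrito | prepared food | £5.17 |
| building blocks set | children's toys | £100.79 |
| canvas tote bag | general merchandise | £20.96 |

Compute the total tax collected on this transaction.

£8.07

Olive oil (1 L) £15.66: unprepared food → 7% → £1.10
Shoe repair £26.20: personal services → 0% → £0.00
Sushi platter £21.12: prepared food → 8.25% → £1.74
Watch battery replacement £19.73: personal services → 0% → £0.00
Jigsaw puzzle (1000 pc) £22.81: children's toys → 3% → £0.68
Breakfast burrito £5.17: prepared food → 8.25% → £0.43
Building blocks set £100.79: children's toys → 3% → £3.02
Canvas tote bag £20.96: general merchandise → 5.25% → £1.10
Total tax = £1.10 + £1.74 + £0.68 + £0.43 + £3.02 + £1.10 = £8.07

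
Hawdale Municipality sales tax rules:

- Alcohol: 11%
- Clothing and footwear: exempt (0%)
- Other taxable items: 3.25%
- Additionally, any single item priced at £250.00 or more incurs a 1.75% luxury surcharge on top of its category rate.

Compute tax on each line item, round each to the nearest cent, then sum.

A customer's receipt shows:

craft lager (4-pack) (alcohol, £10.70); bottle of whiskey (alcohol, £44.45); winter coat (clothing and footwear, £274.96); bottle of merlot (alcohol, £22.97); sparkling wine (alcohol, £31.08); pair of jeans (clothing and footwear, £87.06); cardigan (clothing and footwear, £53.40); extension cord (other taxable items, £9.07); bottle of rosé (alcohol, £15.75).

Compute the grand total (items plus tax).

Craft lager (4-pack) £10.70: alcohol → 11% → £1.18
Bottle of whiskey £44.45: alcohol → 11% → £4.89
Winter coat £274.96: clothing and footwear → 0% + 1.75% surcharge = 1.75% → £4.81
Bottle of merlot £22.97: alcohol → 11% → £2.53
Sparkling wine £31.08: alcohol → 11% → £3.42
Pair of jeans £87.06: clothing and footwear → 0% → £0.00
Cardigan £53.40: clothing and footwear → 0% → £0.00
Extension cord £9.07: other taxable items → 3.25% → £0.29
Bottle of rosé £15.75: alcohol → 11% → £1.73
Subtotal = £549.44; tax = £18.85; total due = £568.29

£568.29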